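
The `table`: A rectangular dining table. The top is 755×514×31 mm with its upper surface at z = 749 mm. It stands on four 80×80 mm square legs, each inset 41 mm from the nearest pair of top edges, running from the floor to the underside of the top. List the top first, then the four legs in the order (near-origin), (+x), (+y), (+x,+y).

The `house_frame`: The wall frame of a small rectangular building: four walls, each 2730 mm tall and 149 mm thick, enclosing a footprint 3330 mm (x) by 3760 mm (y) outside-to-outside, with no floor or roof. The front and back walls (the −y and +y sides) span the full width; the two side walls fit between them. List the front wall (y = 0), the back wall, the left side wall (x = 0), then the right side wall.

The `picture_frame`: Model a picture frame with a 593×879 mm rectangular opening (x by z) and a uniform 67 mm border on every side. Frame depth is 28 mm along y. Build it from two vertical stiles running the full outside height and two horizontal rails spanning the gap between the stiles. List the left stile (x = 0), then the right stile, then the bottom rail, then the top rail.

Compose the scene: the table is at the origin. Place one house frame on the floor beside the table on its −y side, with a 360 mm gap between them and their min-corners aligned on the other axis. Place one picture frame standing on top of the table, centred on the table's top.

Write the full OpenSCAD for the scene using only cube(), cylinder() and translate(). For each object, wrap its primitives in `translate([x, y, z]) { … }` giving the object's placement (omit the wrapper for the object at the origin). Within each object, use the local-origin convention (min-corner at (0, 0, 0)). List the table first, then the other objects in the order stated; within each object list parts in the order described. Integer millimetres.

translate([0, 0, 718]) cube([755, 514, 31]);
translate([41, 41, 0]) cube([80, 80, 718]);
translate([634, 41, 0]) cube([80, 80, 718]);
translate([41, 393, 0]) cube([80, 80, 718]);
translate([634, 393, 0]) cube([80, 80, 718]);
translate([0, -4120, 0]) {
  cube([3330, 149, 2730]);
  translate([0, 3611, 0]) cube([3330, 149, 2730]);
  translate([0, 149, 0]) cube([149, 3462, 2730]);
  translate([3181, 149, 0]) cube([149, 3462, 2730]);
}
translate([14, 243, 749]) {
  cube([67, 28, 1013]);
  translate([660, 0, 0]) cube([67, 28, 1013]);
  translate([67, 0, 0]) cube([593, 28, 67]);
  translate([67, 0, 946]) cube([593, 28, 67]);
}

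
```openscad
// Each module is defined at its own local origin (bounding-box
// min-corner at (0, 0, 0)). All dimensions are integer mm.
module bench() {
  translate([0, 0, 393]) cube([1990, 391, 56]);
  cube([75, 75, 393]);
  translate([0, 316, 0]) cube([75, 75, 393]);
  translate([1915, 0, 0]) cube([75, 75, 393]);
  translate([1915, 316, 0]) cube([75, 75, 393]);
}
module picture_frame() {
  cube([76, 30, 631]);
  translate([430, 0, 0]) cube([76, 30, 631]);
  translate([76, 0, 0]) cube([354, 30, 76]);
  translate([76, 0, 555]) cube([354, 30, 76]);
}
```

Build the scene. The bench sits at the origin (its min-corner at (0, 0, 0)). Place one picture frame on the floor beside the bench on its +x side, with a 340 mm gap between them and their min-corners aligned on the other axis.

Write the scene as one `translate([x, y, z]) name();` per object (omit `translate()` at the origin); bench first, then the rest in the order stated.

bench();
translate([2330, 0, 0]) picture_frame();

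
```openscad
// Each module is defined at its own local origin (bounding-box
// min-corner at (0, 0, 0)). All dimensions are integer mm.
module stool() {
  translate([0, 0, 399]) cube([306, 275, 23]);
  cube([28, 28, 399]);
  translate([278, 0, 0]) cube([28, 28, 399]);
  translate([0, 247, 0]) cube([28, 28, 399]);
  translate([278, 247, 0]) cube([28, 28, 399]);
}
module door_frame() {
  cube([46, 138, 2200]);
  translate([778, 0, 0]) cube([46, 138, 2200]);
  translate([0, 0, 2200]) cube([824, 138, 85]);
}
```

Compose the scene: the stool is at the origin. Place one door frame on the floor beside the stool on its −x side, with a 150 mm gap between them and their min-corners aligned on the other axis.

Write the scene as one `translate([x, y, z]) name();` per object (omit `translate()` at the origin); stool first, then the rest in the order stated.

stool();
translate([-974, 0, 0]) door_frame();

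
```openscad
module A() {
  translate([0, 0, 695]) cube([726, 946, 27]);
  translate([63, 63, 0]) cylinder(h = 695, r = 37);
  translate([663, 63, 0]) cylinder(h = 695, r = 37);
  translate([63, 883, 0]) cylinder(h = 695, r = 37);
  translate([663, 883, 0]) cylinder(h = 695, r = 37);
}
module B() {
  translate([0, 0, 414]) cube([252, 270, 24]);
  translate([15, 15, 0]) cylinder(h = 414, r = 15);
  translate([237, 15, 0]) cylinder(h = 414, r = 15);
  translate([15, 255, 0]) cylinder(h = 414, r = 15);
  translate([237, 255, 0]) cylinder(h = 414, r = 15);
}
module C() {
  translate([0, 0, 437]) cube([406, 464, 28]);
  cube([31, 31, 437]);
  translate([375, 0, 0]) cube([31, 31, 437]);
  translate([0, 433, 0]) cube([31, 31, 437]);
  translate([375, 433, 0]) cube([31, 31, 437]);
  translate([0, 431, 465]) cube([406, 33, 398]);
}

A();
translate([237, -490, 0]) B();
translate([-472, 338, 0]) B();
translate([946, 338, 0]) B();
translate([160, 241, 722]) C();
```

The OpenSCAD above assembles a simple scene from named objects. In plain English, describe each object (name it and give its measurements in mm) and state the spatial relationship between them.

A is a rectangular dining table. The top is 726×946×27 mm with its upper surface at z = 722 mm. It stands on four round legs of 74 mm diameter, each leg's bounding box inset 26 mm from the nearest pair of top edges, running from the floor to the underside of the top.

B is a four-legged stool. The seat is a 252×270×24 mm slab whose top surface is at z = 438 mm; four round legs, each 30 mm in diameter, run from the floor (z = 0) to the underside of the seat, each leg's axis is inset half a diameter from the nearest pair of seat edges (so the leg's bounding box is flush with the corner).

C is a chair. The seat is a 406×464×28 mm slab with its top at z = 465 mm, on four 31×31 mm corner legs (flush with the seat edges, standing on z = 0). A flat backrest 33 mm thick, 398 mm tall, spans the full seat width and rises from the seat top along its +y edge, rear face flush with the rear of the seat.

Three stools sit around the table at the −y, −x, +x sides. The chair is on top of the table, centred.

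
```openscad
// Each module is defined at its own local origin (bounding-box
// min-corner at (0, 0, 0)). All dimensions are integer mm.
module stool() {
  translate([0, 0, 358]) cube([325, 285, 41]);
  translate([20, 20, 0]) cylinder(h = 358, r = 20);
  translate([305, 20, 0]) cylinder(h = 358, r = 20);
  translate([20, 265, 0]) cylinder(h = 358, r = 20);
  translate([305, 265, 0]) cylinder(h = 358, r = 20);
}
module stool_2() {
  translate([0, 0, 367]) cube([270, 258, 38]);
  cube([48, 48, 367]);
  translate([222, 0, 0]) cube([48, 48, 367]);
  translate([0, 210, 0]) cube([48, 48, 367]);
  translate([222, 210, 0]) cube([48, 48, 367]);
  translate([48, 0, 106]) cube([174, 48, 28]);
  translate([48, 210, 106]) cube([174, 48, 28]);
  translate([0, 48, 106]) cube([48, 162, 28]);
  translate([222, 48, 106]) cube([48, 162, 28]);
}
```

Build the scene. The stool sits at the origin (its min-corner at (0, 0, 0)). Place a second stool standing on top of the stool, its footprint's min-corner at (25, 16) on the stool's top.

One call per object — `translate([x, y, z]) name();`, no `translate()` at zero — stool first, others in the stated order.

stool();
translate([25, 16, 399]) stool_2();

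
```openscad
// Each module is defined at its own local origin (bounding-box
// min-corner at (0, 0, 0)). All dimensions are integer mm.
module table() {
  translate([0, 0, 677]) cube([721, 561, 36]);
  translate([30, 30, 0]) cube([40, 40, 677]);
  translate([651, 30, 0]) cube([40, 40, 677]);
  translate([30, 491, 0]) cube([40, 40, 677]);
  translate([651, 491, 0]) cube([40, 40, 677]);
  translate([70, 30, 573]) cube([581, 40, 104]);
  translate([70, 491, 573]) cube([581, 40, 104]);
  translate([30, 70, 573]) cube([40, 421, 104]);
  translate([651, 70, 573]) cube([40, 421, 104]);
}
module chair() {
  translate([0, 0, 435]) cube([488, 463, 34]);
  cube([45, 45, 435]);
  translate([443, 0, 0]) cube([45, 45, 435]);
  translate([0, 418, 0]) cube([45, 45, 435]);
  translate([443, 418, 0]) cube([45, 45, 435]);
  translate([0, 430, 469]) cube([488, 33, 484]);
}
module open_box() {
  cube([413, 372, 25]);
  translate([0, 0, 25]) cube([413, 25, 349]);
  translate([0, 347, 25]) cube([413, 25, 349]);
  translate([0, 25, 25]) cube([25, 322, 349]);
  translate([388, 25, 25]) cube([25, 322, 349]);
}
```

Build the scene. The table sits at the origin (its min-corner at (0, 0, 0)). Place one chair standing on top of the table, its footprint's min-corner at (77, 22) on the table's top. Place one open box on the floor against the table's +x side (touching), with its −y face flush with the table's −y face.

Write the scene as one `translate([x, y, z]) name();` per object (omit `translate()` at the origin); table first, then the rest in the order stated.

table();
translate([77, 22, 713]) chair();
translate([721, 0, 0]) open_box();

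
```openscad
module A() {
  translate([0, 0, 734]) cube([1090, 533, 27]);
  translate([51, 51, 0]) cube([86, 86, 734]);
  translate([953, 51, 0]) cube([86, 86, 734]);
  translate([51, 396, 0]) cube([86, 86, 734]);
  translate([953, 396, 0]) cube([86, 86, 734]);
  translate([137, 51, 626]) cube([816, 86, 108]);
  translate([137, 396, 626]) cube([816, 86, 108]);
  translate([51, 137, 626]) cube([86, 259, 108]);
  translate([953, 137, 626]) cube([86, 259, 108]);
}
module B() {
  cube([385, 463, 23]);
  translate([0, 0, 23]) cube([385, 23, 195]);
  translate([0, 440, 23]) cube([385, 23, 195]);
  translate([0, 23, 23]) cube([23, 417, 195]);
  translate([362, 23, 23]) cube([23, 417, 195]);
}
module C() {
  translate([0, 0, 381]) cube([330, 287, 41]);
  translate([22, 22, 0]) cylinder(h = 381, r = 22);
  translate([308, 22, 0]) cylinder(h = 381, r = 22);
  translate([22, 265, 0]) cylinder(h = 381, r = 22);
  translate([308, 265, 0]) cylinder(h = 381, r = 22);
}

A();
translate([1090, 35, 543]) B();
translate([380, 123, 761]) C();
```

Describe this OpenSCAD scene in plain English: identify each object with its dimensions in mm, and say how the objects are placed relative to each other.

A is a rectangular dining table. The top is 1090×533×27 mm with its upper surface at z = 761 mm. It stands on four 86×86 mm square legs, each inset 51 mm from the nearest pair of top edges, running from the floor to the underside of the top. Four apron rails, 86 mm thick and 108 mm tall, run between adjacent legs with their top edges flush with the underside of the top and their outer faces flush with the legs' outer faces.

B is an open-topped rectangular box: outside dimensions 385×463×218 mm, with a uniform wall and base thickness of 23 mm. The base is a full 385×463 slab on the floor; four walls sit on top of the base. The front and back walls (the −y and +y sides) span the full width; the two side walls fit between them.

C is a four-legged stool. The seat is 330×287 mm, 41 mm thick, top at z = 422 mm. It stands on four round legs, each 44 mm in diameter, from z = 0 to the seat underside, each leg's axis is inset half a diameter from the nearest pair of seat edges (so the leg's bounding box is flush with the corner).

The open box is beside the table with their tops flush at z = 761. The stool is on top of the table, centred.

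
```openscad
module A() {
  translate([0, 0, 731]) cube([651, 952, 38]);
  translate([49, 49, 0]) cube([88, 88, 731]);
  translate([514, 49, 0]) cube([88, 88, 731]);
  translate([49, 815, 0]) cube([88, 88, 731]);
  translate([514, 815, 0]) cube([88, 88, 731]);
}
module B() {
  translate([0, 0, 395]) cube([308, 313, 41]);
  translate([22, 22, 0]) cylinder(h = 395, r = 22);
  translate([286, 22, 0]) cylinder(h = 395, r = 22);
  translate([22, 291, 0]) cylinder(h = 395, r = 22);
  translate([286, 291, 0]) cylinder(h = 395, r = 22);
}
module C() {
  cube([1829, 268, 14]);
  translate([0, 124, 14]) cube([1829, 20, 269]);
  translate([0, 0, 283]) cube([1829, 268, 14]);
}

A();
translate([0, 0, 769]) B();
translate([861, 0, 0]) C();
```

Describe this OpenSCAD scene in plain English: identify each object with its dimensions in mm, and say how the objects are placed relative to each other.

A is a table with a 651×952 mm rectangular top, 38 mm thick, top surface at z = 769 mm, supported by four 88×88 mm square legs, each inset 49 mm from the nearest pair of top edges, running from the floor.

B is a four-legged stool. The seat is a 308×313×41 mm slab whose top surface is at z = 436 mm; four round legs, each 44 mm in diameter, run from the floor (z = 0) to the underside of the seat, each leg's axis is inset half a diameter from the nearest pair of seat edges (so the leg's bounding box is flush with the corner).

C is an I-beam lying along x, 1829 mm long. Overall section height 297 mm. Two flanges 268 mm wide (y) and 14 mm thick, one on the floor and one at the top; a web 20 mm thick runs between them, centred on the flange width.

The stool is on top of the table. The I-beam is on the floor beside the table on its +x side.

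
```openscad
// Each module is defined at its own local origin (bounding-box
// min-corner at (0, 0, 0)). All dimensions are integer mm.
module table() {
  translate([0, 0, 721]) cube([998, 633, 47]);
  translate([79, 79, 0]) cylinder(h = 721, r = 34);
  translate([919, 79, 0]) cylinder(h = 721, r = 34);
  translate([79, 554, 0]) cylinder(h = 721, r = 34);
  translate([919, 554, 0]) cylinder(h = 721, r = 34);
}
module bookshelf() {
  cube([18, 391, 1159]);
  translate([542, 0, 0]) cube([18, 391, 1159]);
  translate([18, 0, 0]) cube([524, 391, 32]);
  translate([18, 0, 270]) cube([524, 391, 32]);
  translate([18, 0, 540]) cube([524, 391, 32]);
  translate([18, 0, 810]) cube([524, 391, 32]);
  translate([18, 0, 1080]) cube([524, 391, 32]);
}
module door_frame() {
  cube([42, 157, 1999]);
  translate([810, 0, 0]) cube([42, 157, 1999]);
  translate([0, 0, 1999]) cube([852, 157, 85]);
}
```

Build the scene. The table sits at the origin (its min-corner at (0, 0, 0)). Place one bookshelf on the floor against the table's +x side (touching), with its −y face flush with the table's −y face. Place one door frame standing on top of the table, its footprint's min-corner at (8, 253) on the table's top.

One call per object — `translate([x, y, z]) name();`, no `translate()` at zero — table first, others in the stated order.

table();
translate([998, 0, 0]) bookshelf();
translate([8, 253, 768]) door_frame();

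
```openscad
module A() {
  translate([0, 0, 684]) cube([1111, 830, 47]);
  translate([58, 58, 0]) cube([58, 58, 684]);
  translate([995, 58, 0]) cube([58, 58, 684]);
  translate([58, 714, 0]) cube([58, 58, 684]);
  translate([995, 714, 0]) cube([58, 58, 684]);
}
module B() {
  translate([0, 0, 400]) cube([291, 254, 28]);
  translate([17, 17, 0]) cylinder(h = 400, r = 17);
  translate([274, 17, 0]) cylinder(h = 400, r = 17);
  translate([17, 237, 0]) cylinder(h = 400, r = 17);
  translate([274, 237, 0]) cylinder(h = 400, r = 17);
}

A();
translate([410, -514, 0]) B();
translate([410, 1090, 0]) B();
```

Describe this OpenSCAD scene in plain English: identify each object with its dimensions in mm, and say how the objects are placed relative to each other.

A is a table: top 1111 mm (x) × 830 mm (y), 47 mm thick, upper face at z = 731 mm, on four 58×58 mm square legs, each inset 58 mm from the nearest pair of top edges, running from z = 0 to the bottom of the top.

B is a four-legged stool. The seat is a 291×254×28 mm slab whose top surface is at z = 428 mm; four round legs, each 34 mm in diameter, run from the floor (z = 0) to the underside of the seat, each leg's axis is inset half a diameter from the nearest pair of seat edges (so the leg's bounding box is flush with the corner).

Two stools sit around the table at the −y, +y sides.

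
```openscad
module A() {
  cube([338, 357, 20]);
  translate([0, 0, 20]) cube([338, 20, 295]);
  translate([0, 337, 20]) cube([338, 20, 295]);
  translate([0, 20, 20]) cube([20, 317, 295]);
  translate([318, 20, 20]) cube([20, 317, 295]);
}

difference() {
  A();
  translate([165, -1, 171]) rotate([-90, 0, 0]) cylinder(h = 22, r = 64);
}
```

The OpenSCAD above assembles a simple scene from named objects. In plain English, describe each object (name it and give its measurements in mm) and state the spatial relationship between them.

A is an open storage box with external size 338×357×315 mm and wall thickness 20 mm (the base is also 20 mm thick). The base covers the whole footprint; the four walls stand on the base, with the y-facing walls full-width and the x-facing walls fitting between their inner faces.

The open box has a circular hole of radius 64 mm through its front wall, centred at (x = 165, z = 171).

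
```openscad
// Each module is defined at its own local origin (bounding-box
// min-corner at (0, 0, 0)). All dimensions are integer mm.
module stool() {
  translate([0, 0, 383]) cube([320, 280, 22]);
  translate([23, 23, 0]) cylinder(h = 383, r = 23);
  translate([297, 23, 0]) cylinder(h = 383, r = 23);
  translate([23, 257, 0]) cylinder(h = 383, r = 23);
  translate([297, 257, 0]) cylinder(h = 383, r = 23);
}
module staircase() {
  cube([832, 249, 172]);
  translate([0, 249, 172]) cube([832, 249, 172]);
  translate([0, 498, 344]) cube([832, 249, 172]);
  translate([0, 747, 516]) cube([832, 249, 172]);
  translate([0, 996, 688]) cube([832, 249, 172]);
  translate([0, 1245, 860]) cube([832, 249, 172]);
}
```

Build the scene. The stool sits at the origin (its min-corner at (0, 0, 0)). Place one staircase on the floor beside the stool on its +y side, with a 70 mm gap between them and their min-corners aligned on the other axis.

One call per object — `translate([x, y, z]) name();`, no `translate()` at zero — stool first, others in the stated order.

stool();
translate([0, 350, 0]) staircase();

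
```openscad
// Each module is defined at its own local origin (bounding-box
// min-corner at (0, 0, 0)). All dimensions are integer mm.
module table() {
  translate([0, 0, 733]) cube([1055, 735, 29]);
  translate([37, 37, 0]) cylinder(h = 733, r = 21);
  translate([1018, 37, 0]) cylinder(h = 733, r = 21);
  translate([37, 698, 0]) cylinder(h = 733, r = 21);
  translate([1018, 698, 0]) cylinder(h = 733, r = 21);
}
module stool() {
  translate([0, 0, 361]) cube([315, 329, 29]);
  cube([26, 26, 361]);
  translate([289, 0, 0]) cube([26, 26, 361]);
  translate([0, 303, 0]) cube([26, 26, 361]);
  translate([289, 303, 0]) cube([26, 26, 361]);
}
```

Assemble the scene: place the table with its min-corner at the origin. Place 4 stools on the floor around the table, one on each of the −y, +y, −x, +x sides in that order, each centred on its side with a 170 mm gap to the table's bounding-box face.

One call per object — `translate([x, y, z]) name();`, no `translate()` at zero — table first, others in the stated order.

table();
translate([370, -499, 0]) stool();
translate([370, 905, 0]) stool();
translate([-485, 203, 0]) stool();
translate([1225, 203, 0]) stool();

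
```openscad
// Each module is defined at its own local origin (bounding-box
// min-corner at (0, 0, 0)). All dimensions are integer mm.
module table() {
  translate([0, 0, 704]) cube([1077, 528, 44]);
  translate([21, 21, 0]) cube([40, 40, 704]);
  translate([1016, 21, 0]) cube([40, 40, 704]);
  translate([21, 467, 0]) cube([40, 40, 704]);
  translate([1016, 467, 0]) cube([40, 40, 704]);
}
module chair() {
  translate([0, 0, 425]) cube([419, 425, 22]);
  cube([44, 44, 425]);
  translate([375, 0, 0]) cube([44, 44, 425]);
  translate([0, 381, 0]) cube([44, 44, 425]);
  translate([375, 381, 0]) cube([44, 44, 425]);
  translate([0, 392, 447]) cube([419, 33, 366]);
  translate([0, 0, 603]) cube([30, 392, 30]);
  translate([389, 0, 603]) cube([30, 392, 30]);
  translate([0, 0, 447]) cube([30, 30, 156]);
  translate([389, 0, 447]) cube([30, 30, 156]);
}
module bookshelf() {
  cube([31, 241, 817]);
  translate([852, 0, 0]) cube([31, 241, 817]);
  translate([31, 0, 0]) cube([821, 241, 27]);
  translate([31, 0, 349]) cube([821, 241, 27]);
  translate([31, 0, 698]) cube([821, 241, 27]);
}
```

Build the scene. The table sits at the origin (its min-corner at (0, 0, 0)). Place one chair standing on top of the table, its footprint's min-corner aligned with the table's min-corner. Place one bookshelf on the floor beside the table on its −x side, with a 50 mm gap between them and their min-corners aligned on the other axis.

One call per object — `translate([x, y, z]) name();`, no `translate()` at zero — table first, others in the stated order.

table();
translate([0, 0, 748]) chair();
translate([-933, 0, 0]) bookshelf();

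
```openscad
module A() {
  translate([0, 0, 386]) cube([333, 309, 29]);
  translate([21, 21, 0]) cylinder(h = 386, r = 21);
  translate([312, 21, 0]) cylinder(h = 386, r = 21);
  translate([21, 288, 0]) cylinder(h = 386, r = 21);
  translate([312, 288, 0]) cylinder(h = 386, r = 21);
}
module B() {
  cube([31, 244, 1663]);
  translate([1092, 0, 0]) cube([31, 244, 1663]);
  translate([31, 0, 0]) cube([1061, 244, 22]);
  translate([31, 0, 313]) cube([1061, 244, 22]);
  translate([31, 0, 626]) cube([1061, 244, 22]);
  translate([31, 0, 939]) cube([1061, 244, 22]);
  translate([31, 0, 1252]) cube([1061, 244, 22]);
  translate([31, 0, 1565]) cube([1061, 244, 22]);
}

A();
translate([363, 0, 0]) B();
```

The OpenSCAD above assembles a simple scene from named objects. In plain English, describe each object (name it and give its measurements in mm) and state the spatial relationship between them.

A is a four-legged stool. The seat is a 333×309×29 mm slab whose top surface is at z = 415 mm; four round legs, each 42 mm in diameter, run from the floor (z = 0) to the underside of the seat, each leg's axis is inset half a diameter from the nearest pair of seat edges (so the leg's bounding box is flush with the corner).

B is a bookshelf 1123 mm wide overall, 244 mm deep and 1663 mm tall. The two sides are 31 mm thick vertical panels. 6 horizontal shelves of 22 mm thickness span between the inner faces of the sides; the lowest shelf sits on the floor and shelves are stacked with a clear vertical gap of 291 mm between each pair.

The bookshelf is on the floor beside the stool on its +x side.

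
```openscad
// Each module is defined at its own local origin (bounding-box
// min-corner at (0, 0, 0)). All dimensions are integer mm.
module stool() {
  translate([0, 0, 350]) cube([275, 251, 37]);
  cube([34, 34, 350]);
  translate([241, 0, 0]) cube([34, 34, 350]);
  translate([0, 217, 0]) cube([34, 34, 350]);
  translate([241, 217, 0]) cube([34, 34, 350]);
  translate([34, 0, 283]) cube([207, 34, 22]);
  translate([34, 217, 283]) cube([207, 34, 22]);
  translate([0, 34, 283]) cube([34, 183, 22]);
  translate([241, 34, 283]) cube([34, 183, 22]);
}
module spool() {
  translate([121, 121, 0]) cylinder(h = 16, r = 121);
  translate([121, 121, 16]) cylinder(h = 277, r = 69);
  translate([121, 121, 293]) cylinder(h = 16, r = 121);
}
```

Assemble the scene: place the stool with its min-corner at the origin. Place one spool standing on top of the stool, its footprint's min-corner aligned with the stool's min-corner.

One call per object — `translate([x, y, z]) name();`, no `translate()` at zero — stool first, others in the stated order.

stool();
translate([0, 0, 387]) spool();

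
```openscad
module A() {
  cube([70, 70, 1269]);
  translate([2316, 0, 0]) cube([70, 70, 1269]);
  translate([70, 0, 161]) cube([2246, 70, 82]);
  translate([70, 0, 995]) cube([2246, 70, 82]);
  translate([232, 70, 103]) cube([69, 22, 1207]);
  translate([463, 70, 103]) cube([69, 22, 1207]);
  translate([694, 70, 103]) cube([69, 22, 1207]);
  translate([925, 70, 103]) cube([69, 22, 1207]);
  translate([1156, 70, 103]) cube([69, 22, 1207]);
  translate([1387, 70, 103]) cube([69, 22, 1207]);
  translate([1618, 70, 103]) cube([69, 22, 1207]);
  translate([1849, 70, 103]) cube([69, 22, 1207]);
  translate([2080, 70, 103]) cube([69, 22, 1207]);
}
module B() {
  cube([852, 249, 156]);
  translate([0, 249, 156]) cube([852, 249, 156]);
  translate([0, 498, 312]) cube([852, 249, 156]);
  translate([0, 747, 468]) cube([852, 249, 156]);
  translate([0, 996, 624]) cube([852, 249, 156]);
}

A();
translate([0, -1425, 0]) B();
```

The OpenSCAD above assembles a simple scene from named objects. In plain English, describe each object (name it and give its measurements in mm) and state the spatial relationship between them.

A is a fence section. Two 70×70 mm posts, 1269 mm tall, stand on the floor with a clear span of 2246 mm between their inner faces. Two horizontal rails of 70×82 mm section span the gap between the posts with their undersides at z = 161 mm and z = 995 mm, flush with the posts' −y face. 9 pickets, each 69 mm wide, 22 mm thick and 1207 mm tall, are fixed to the +y face of the rails with their bottoms at z = 103 mm, evenly spaced across the span with equal gaps (rounded down to the nearest mm) at the −x end and between each pair — any rounding remainder accumulates at the +x end.

B is a straight staircase of 5 solid steps. Each step is 852 mm wide (x), 249 mm deep (y, the going) and 156 mm tall (the rise). The first step rests on the floor; each subsequent step sits one going further in +y and one rise higher in +z, directly behind and above the previous step with no overlap.

The staircase is on the floor beside the fence section on its −y side.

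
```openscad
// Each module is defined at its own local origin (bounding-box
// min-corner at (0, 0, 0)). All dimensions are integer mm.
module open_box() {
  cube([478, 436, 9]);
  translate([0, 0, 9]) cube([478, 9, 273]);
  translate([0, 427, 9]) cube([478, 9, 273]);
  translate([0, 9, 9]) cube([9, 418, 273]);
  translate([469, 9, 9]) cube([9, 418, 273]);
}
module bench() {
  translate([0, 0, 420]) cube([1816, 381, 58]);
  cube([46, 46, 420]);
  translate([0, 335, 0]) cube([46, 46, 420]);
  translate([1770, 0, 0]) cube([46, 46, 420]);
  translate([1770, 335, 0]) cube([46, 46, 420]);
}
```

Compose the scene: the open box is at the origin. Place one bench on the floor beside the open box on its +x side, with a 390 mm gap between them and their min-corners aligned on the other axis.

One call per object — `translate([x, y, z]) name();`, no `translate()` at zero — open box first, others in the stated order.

open_box();
translate([868, 0, 0]) bench();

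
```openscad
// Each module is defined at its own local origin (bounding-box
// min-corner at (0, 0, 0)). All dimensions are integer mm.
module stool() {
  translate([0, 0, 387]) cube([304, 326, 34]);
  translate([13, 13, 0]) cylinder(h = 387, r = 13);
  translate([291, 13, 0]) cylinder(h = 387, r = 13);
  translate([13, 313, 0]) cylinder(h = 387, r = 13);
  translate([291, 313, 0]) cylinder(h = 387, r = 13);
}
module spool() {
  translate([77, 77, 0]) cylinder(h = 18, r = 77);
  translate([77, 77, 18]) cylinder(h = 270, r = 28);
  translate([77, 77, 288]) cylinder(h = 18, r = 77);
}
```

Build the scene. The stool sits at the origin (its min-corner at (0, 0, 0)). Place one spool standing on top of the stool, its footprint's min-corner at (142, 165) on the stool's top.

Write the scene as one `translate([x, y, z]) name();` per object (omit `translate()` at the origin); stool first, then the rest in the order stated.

stool();
translate([142, 165, 421]) spool();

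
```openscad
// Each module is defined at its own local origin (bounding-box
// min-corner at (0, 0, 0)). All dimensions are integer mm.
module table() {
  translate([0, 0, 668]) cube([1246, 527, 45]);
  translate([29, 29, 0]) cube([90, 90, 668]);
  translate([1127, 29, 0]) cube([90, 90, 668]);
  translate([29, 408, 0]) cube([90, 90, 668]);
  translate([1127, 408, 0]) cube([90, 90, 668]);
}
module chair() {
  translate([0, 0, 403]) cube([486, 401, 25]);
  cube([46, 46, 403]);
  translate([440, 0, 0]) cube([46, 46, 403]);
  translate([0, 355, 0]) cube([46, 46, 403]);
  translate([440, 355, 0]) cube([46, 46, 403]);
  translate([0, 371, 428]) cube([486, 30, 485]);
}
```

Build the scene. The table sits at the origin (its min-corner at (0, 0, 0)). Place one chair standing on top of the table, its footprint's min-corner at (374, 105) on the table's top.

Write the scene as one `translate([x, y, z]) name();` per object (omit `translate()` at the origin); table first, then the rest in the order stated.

table();
translate([374, 105, 713]) chair();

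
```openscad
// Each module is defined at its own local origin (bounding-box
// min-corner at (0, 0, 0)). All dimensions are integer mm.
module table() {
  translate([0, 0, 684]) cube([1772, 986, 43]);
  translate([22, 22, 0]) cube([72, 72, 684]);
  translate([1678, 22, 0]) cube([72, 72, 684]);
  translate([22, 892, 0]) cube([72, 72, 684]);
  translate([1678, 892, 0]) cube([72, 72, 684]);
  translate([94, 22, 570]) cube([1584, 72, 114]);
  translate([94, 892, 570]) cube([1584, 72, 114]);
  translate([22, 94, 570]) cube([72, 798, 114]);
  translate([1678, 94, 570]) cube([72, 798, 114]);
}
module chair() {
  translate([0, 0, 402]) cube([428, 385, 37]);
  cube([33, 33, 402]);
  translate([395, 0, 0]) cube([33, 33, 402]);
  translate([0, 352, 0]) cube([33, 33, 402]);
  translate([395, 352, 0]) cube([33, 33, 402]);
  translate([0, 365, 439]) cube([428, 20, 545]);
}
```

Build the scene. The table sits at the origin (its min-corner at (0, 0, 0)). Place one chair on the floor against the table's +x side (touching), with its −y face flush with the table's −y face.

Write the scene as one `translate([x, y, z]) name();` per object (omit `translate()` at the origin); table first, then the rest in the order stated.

table();
translate([1772, 0, 0]) chair();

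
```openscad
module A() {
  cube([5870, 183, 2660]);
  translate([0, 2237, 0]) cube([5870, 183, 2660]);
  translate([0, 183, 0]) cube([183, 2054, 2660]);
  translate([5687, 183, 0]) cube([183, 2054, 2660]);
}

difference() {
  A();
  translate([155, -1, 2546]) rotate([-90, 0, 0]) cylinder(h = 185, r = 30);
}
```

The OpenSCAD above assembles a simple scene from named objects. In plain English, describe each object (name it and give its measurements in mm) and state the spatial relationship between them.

A is the wall frame of a small rectangular building: four walls, each 2660 mm tall and 183 mm thick, enclosing a footprint 5870 mm (x) by 2420 mm (y) outside-to-outside, with no floor or roof. The front and back walls (the −y and +y sides) span the full width; the two side walls fit between them.

The house frame has a circular hole of radius 30 mm through its front wall, centred at (x = 155, z = 2546).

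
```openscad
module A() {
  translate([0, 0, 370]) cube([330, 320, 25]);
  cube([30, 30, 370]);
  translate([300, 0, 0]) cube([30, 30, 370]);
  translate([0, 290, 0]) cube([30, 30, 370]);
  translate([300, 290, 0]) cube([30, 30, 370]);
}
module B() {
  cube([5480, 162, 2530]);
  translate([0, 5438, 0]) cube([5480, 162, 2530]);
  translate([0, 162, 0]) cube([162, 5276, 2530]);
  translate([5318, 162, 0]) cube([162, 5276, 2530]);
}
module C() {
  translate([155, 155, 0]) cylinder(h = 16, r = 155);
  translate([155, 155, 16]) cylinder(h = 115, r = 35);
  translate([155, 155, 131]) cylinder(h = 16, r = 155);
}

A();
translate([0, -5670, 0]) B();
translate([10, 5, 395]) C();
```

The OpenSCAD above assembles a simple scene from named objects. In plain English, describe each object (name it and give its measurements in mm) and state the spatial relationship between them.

A is a simple wooden stool: a rectangular seat 330 mm (x) by 320 mm (y), 25 mm thick, top face at z = 395 mm, on four square legs, each 30×30 mm in cross-section. The legs rest on z = 0, each flush with a corner of the seat.

B is the wall frame of a small rectangular building: four walls, each 2530 mm tall and 162 mm thick, enclosing a footprint 5480 mm (x) by 5600 mm (y) outside-to-outside, with no floor or roof. The front and back walls (the −y and +y sides) span the full width; the two side walls fit between them.

C is a spool: two coaxial disc flanges of radius 155 mm and thickness 16 mm, joined by a core cylinder of radius 35 mm and height 115 mm. The lower flange rests on z = 0 and the three cylinders share a vertical axis.

The house frame is on the floor beside the stool on its −y side. The spool is on top of the stool, centred.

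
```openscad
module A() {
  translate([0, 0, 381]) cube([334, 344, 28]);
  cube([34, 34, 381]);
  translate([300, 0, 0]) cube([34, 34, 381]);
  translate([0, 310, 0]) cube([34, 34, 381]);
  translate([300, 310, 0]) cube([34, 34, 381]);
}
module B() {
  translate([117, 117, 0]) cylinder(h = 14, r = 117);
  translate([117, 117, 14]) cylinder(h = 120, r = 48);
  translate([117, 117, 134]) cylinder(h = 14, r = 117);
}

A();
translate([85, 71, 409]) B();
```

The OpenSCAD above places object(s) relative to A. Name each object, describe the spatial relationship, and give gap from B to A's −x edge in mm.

The spool's min-x is at 85; the stool's min-x is 0; gap = 85 mm.

A is a stool. B is a spool. The spool is on top of the stool. The gap from the spool to the stool's −x edge is 85 mm.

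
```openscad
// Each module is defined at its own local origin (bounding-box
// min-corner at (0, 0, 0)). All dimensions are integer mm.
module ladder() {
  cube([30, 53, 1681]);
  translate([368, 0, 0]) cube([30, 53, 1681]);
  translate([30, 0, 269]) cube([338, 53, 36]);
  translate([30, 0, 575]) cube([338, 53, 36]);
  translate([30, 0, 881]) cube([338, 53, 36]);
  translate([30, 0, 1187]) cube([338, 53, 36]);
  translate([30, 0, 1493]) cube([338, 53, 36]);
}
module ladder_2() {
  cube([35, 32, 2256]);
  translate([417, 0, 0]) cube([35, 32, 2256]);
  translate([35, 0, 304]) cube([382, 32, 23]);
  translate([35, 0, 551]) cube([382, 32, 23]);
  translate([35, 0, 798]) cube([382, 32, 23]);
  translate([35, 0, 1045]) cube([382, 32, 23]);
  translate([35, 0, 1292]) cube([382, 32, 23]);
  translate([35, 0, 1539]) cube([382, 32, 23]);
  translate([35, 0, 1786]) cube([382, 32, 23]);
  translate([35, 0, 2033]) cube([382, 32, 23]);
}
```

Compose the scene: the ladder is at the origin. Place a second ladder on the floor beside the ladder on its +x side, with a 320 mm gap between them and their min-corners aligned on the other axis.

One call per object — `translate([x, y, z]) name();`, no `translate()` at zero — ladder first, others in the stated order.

ladder();
translate([718, 0, 0]) ladder_2();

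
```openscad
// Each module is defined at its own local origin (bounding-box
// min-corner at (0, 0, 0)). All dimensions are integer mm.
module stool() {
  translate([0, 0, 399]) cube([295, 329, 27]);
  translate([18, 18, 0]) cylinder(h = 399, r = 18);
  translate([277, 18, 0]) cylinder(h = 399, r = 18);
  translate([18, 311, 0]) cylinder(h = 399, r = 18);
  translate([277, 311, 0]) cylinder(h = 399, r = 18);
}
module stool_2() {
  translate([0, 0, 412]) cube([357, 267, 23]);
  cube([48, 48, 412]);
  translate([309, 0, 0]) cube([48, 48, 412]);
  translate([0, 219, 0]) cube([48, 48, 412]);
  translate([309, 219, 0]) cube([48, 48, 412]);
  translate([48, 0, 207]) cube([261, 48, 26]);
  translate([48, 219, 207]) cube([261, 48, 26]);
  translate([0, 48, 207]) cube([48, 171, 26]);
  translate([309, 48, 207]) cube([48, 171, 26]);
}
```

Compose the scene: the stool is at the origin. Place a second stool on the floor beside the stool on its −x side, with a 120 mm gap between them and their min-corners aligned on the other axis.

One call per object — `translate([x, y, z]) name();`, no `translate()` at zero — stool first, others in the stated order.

stool();
translate([-477, 0, 0]) stool_2();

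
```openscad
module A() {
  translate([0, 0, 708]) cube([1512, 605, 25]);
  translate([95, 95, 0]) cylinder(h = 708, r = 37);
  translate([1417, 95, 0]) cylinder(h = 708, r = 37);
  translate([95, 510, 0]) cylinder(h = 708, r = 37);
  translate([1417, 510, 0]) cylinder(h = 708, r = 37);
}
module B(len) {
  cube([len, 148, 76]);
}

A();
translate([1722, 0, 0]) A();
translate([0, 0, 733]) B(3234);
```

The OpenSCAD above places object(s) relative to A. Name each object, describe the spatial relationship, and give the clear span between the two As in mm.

A is a table. B is a beam. A beam spans the tops of two tables. The clear span between the two tables is 210 mm.

Second table starts at x = 1722; first ends at x = 1512; clear span = 1722 − 1512 = 210 mm.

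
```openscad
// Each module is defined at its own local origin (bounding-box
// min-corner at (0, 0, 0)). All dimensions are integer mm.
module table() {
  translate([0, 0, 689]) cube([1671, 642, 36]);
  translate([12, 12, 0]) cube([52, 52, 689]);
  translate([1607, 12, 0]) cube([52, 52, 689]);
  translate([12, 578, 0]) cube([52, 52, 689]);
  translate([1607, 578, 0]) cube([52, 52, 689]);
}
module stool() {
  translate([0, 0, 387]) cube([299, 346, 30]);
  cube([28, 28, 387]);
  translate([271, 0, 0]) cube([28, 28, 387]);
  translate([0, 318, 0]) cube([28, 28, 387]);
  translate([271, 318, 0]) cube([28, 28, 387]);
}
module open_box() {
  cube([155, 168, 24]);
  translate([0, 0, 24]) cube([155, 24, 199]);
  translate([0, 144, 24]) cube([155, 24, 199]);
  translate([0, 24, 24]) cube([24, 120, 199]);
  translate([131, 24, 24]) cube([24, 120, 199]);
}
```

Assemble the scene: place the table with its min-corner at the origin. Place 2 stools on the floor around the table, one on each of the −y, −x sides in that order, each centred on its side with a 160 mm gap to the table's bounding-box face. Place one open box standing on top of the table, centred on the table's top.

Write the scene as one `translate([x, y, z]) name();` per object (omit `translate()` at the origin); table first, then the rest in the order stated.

table();
translate([686, -506, 0]) stool();
translate([-459, 148, 0]) stool();
translate([758, 237, 725]) open_box();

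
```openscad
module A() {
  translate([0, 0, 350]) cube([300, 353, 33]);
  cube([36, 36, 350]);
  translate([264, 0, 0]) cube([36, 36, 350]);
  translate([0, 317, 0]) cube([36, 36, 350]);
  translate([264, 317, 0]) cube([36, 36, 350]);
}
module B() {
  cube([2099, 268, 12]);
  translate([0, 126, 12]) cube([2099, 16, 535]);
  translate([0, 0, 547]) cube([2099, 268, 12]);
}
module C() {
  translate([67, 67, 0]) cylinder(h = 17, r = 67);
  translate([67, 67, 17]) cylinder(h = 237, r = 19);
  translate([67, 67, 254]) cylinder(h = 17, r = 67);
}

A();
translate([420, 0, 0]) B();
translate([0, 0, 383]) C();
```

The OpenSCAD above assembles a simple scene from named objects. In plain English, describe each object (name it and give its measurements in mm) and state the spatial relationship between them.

A is a simple wooden stool: a rectangular seat 300 mm (x) by 353 mm (y), 33 mm thick, top face at z = 383 mm, on four square legs, each 36×36 mm in cross-section. The legs rest on z = 0, each flush with a corner of the seat.

B is an I-beam lying along x, 2099 mm long. Overall section height 559 mm. Two flanges 268 mm wide (y) and 12 mm thick, one on the floor and one at the top; a web 16 mm thick runs between them, centred on the flange width.

C is a spool: two coaxial disc flanges of radius 67 mm and thickness 17 mm, joined by a core cylinder of radius 19 mm and height 237 mm. The lower flange rests on z = 0 and the three cylinders share a vertical axis.

The I-beam is on the floor beside the stool on its +x side. The spool is on top of the stool.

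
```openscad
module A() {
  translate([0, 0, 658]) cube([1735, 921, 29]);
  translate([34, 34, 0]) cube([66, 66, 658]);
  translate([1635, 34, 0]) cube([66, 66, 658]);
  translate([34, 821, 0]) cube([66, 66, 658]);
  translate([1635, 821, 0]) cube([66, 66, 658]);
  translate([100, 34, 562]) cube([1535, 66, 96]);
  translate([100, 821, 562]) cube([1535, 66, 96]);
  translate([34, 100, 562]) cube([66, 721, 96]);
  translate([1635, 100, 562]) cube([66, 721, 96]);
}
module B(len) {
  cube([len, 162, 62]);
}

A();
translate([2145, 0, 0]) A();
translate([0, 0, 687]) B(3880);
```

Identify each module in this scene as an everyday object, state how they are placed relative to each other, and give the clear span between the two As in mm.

Second table starts at x = 2145; first ends at x = 1735; clear span = 2145 − 1735 = 410 mm.

A is a table. B is a beam. A beam spans the tops of two tables. The clear span between the two tables is 410 mm.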